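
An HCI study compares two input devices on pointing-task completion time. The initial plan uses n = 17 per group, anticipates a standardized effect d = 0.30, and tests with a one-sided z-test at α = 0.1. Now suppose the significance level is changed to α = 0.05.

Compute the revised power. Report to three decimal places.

δ = d·√(n/2) = 0.30 × √(17/2) = 0.8746 (unchanged). New critical value: z_{0.05} = 1.645.
Revised power = P(Z > 1.645 − δ) = Φ(-0.770) = 0.2206.

Power ≈ 0.221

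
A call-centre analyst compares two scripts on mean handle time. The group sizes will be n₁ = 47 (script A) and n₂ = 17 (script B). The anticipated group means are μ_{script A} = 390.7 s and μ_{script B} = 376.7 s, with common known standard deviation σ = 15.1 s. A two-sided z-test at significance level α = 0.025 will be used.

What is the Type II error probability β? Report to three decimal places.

Standardized effect: d = |μ_{script A} − μ_{script B}| / σ = |390.7 − 376.7| / 15.1 = 0.9272
Noncentrality parameter: δ = d / √(1/n₁ + 1/n₂) = 0.9272 / √(1/47 + 1/17) = 3.2759
Critical value for a two-sided test at α = 0.025: z_{α/2} = 2.241.
Power = Φ(δ − 2.241) + Φ(−δ − 2.241) = Φ(1.035) + Φ(-5.517) = 0.8496 + 0.0000 = 0.8496.
Type II error: β = 1 − power = 1 − 0.8496 = 0.1504.

β ≈ 0.150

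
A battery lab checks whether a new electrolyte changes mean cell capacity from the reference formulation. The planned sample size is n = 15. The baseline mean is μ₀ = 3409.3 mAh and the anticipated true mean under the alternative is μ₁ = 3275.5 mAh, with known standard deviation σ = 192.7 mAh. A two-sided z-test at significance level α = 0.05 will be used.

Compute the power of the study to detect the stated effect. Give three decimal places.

Standardized effect: d = |μ₁ − μ₀| / σ = |3275.5 − 3409.3| / 192.7 = 0.6943
Noncentrality parameter: δ = d·√n = 0.6943 × √15 = 2.6892
Two-sided α = 0.05 → critical value z_{0.025} = 1.960.
Power = Φ(δ − 1.960) + Φ(−δ − 1.960) = Φ(0.729) + Φ(-4.649) = 0.7671 + 0.0000 = 0.7671.

Power ≈ 0.767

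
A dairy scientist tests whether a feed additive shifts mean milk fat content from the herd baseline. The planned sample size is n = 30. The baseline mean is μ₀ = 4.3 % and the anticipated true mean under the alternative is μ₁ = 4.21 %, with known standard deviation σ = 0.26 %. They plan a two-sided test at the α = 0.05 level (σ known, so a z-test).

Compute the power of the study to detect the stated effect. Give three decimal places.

Standardized effect: d = |μ₁ − μ₀| / σ = |4.21 − 4.3| / 0.26 = 0.3462
Noncentrality parameter: δ = d·√n = 0.3462 × √30 = 1.8960
Two-sided α = 0.05 → critical value z_{0.025} = 1.960.
Power = Φ(δ − 1.960) + Φ(−δ − 1.960) = Φ(-0.064) + Φ(-3.856) = 0.4745 + 0.0001 = 0.4745.

Power ≈ 0.475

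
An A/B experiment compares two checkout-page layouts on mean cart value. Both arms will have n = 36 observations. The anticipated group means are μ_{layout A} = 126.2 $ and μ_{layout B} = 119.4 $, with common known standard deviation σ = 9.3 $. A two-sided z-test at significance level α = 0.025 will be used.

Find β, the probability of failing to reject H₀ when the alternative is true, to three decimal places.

β ≈ 0.195

Standardized effect: d = |μ_{layout A} − μ_{layout B}| / σ = |126.2 − 119.4| / 9.3 = 0.7312
Noncentrality parameter: δ = d·√(n/2) = 0.7312 × √(36/2) = 3.1021
Two-sided α = 0.025 → critical value z_{0.0125} = 2.241.
Power = Φ(δ − 2.241) + Φ(−δ − 2.241) = Φ(0.861) + Φ(-5.344) = 0.8053 + 0.0000 = 0.8053.
Type II error: β = 1 − power = 1 − 0.8053 = 0.1947.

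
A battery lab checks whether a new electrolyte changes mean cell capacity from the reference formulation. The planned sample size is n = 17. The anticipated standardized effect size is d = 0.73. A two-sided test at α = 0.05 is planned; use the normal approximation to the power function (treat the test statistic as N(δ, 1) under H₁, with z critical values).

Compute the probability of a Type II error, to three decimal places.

β ≈ 0.147

Noncentrality parameter: δ = d·√n = 0.73 × √17 = 3.0099
Two-sided α = 0.05 → critical value z_{0.025} = 1.960.
Power = Φ(δ − 1.960) + Φ(−δ − 1.960) = Φ(1.050) + Φ(-4.970) = 0.8531 + 0.0000 = 0.8531.
Type II error: β = 1 − power = 1 − 0.8531 = 0.1469.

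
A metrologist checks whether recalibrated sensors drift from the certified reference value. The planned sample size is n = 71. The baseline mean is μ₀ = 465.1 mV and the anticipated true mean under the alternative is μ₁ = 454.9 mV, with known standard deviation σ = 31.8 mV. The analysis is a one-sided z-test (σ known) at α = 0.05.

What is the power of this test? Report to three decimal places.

Power ≈ 0.855

Standardized effect: d = |μ₁ − μ₀| / σ = |454.9 − 465.1| / 31.8 = 0.3208
Noncentrality parameter: δ = d·√n = 0.3208 × √71 = 2.7027
Critical value for a one-sided test at α = 0.05: z_α = 1.645.
Power = P(Z > 1.645 − δ) = Φ(1.058) = 0.8549.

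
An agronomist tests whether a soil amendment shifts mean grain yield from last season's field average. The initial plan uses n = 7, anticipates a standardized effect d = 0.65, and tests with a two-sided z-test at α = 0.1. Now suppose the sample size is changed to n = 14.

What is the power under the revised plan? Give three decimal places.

With n = 14: δ = d·√n = 0.65 × √14 = 2.4321. Critical value z_{0.05} = 1.645.
Revised power = Φ(δ − 1.645) + Φ(−δ − 1.645) = Φ(0.787) + Φ(-4.077) = 0.7844 + 0.0000 = 0.7844.

Power ≈ 0.784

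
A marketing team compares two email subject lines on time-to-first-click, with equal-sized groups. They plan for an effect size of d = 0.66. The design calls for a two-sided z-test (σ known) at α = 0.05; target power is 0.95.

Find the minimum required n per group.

n = 60 per group

For power 0.95 need Φ(δ − z_{0.025}) = 0.95, so δ = z_{0.025} + z_{0.05} = 1.960 + 1.645 = 3.605.
(The Φ(−δ − z_{α/2}) term is vanishingly small for δ > 0 and is dropped in the standard sample-size formula.)
δ = d·√(n/2) ⇒ n = 2(δ/d)² = 2 × (3.605 / 0.66)² = 59.66.
Round up to the next whole unit.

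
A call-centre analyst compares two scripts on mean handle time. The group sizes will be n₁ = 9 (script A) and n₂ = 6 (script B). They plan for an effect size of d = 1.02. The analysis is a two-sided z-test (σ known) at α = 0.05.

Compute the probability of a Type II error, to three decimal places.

β ≈ 0.510

Noncentrality parameter: δ = d / √(1/n₁ + 1/n₂) = 1.02 / √(1/9 + 1/6) = 1.9353
Two-sided α = 0.05 → critical value z_{0.025} = 1.960.
Power = Φ(δ − 1.960) + Φ(−δ − 1.960) = Φ(-0.025) + Φ(-3.895) = 0.4902 + 0.0000 = 0.4902.
Type II error: β = 1 − power = 1 − 0.4902 = 0.5098.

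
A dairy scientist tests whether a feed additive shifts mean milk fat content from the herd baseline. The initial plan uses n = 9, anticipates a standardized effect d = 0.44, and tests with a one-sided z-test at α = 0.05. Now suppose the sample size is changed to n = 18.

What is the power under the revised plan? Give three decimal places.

Power ≈ 0.588

With n = 18: δ = d·√n = 0.44 × √18 = 1.8668. Critical value z_{0.05} = 1.645.
Revised power = Φ(δ − 1.645) = Φ(0.222) = 0.5878.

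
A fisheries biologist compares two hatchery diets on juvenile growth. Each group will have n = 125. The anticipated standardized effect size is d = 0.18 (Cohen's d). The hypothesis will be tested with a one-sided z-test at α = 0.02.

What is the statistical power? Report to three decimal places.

Power ≈ 0.264

Noncentrality parameter: δ = d·√(n/2) = 0.18 × √(125/2) = 1.4230
One-sided α = 0.02 → critical value z_{0.02} = 2.054.
Power = Φ(δ − 2.054) = Φ(-0.631) = 0.2641.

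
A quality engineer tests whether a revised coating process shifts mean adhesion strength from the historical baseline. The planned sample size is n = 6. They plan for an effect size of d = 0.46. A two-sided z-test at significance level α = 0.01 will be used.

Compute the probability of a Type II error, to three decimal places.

β ≈ 0.926

Noncentrality parameter: δ = d·√n = 0.46 × √6 = 1.1268
Two-sided α = 0.01 → critical value z_{0.005} = 2.576.
Power = Φ(δ − 2.576) + Φ(−δ − 2.576) = Φ(-1.449) + Φ(-3.703) = 0.0737 + 0.0001 = 0.0738.
Type II error: β = 1 − power = 1 − 0.0738 = 0.9262.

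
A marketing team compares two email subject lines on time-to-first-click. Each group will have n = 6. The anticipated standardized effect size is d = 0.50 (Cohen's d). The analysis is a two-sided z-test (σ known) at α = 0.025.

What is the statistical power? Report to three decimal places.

Power ≈ 0.085

Noncentrality parameter: δ = d·√(n/2) = 0.50 × √(6/2) = 0.8660
Critical value for a two-sided test at α = 0.025: z_{α/2} = 2.241.
Power = Φ(δ − 2.241) + Φ(−δ − 2.241) = Φ(-1.375) + Φ(-3.107) = 0.0845 + 0.0009 = 0.0855.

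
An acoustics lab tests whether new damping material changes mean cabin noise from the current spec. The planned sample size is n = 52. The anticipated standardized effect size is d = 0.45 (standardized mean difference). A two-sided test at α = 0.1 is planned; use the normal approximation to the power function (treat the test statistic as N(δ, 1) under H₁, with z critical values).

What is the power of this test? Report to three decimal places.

Noncentrality parameter: δ = d·√n = 0.45 × √52 = 3.2450
Critical value for a two-sided test at α = 0.1: z_{α/2} = 1.645.
Power = Φ(δ − 1.645) + Φ(−δ − 1.645) = Φ(1.600) + Φ(-4.890) = 0.9452 + 0.0000 = 0.9452.

Power ≈ 0.945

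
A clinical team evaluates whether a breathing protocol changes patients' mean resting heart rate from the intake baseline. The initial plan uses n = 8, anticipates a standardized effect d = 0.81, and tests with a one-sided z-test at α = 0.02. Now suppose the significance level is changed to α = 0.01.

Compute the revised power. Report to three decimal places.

Power ≈ 0.486

δ = d·√n = 0.81 × √8 = 2.2910 (unchanged). New critical value: z_{0.01} = 2.326.
Revised power = P(Z > 2.326 − δ) = Φ(-0.035) = 0.4859.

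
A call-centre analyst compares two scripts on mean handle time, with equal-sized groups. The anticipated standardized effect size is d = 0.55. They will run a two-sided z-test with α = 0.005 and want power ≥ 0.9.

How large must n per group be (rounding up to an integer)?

Set Φ(δ − 2.807) = 0.9; then δ − 2.807 = Φ⁻¹(0.9) = 1.282, giving δ = 4.089.
(Ignoring the negligible lower-tail rejection probability gives the usual closed-form inversion.)
δ = d·√(n/2) ⇒ n = 2(δ/d)² = 2 × (4.089 / 0.55)² = 110.52.
Rounding up, n = 111 per group.

n = 111 per group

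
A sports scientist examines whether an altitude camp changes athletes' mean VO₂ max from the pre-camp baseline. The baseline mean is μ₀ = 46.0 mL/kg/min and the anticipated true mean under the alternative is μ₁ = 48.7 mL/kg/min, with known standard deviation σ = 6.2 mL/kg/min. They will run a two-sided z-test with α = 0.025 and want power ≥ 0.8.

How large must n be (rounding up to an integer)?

Standardized effect: d = |μ₁ − μ₀| / σ = |48.7 − 46.0| / 6.2 = 0.4355
Set Φ(δ − 2.241) = 0.8; then δ − 2.241 = Φ⁻¹(0.8) = 0.842, giving δ = 3.083.
(The Φ(−δ − z_{α/2}) term is vanishingly small for δ > 0 and is dropped in the standard sample-size formula.)
δ = d·√n ⇒ n = (δ/d)² = (3.083 / 0.4355)² = 50.12.
Round up to the next whole unit.

n = 51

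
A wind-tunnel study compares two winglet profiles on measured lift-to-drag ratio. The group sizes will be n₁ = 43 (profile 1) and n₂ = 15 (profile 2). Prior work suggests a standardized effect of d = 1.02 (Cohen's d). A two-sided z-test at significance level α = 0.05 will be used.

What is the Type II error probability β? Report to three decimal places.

Noncentrality parameter: δ = d / √(1/n₁ + 1/n₂) = 1.02 / √(1/43 + 1/15) = 3.4015
Two-sided α = 0.05 → critical value z_{0.025} = 1.960.
Power = Φ(δ − 1.960) + Φ(−δ − 1.960) = Φ(1.442) + Φ(-5.361) = 0.9253 + 0.0000 = 0.9253.
Type II error: β = 1 − power = 1 − 0.9253 = 0.0747.

β ≈ 0.075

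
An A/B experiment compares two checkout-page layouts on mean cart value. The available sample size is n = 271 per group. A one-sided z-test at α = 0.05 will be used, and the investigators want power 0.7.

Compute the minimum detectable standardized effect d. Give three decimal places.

Required noncentrality: δ = z_{0.05} + z_{0.30} = 1.645 + 0.524 = 2.169.
δ = d·√(n/2) ⇒ d = δ/√(n/2) = 2.169/√(271/2) = 0.1864.

d ≈ 0.186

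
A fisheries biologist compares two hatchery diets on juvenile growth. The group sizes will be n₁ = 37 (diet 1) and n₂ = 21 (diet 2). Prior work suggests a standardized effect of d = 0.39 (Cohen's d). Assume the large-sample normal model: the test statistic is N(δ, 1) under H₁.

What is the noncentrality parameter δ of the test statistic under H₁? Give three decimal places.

δ ≈ 1.427

The noncentrality parameter scales effect size by the design's sample-size factor: δ = d / √(1/n₁ + 1/n₂) = 0.39 / √(1/37 + 1/21) = 1.4275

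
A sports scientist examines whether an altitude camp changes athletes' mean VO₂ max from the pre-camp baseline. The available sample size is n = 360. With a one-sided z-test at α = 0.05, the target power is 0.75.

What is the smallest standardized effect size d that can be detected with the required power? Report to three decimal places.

Required noncentrality: δ = z_{0.05} + z_{0.25} = 1.645 + 0.674 = 2.319.
δ = d·√n ⇒ d = δ/√n = 2.319/√360 = 0.1222.

d ≈ 0.122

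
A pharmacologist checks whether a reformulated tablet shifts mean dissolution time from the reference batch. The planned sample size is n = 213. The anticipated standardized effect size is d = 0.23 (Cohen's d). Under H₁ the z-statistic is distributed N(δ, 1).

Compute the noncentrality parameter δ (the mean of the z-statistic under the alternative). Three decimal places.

δ ≈ 3.357

δ = d·√n = 0.23 × √213 = 3.3567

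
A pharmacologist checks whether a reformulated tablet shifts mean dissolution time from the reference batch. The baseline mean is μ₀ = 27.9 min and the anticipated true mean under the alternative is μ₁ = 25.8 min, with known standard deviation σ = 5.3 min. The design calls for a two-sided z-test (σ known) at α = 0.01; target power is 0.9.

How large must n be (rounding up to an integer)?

n = 95

Standardized effect: d = |μ₁ − μ₀| / σ = |25.8 − 27.9| / 5.3 = 0.3962
Set Φ(δ − 2.576) = 0.9; then δ − 2.576 = Φ⁻¹(0.9) = 1.282, giving δ = 3.857.
(Ignoring the negligible lower-tail rejection probability gives the usual closed-form inversion.)
δ = d·√n ⇒ n = (δ/d)² = (3.857 / 0.3962)² = 94.78.
Round up to the next whole unit.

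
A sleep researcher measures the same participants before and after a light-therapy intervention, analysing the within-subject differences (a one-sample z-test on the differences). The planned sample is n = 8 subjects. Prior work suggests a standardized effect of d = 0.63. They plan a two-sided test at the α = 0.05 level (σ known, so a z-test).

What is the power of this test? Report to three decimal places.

Power ≈ 0.429

Noncentrality parameter: δ = d·√n = 0.63 × √8 = 1.7819
Two-sided α = 0.05 → critical value z_{0.025} = 1.960.
Power = Φ(δ − 1.960) + Φ(−δ − 1.960) = Φ(-0.178) + Φ(-3.742) = 0.4293 + 0.0001 = 0.4294.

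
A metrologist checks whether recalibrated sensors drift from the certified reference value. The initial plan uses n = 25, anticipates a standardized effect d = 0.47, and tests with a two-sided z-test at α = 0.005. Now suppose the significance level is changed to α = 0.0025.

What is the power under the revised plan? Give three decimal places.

δ = d·√n = 0.47 × √25 = 2.3500 (unchanged). New critical value: z_{0.0013} = 3.023.
Revised power = Φ(δ − 3.023) + Φ(−δ − 3.023) = Φ(-0.673) + Φ(-5.373) = 0.2504 + 0.0000 = 0.2504.

Power ≈ 0.250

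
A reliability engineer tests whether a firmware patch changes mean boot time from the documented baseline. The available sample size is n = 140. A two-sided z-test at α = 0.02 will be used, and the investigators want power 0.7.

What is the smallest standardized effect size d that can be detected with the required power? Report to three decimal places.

Need Φ(δ − 2.326) = 0.7, so δ = 2.326 + 0.524 = 2.851.
(The second rejection-region term Φ(−δ − z_{α/2}) is negligible and dropped.)
δ = d·√n ⇒ d = δ/√n = 2.851/√140 = 0.2409.

d ≈ 0.241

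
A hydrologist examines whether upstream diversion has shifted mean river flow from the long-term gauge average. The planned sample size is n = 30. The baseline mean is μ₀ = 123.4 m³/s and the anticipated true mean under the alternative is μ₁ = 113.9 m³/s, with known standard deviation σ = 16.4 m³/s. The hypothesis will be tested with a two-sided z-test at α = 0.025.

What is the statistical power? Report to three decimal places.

Standardized effect: d = |μ₁ − μ₀| / σ = |113.9 − 123.4| / 16.4 = 0.5793
Noncentrality parameter: δ = d·√n = 0.5793 × √30 = 3.1728
Critical value for a two-sided test at α = 0.025: z_{α/2} = 2.241.
Power = Φ(δ − 2.241) + Φ(−δ − 2.241) = Φ(0.931) + Φ(-5.414) = 0.8242 + 0.0000 = 0.8242.

Power ≈ 0.824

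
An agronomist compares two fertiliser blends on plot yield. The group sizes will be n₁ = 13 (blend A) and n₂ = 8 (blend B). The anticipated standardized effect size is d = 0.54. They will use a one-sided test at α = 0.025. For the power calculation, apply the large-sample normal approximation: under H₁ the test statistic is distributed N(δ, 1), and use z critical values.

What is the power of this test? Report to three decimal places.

Noncentrality parameter: λ = d / √(1/n₁ + 1/n₂) = 0.54 / √(1/13 + 1/8) = 1.2017
One-sided α = 0.025 → critical value z_{0.025} = 1.960.
Power = Φ(λ − 1.960) = Φ(-0.758) = 0.2242.

Power ≈ 0.224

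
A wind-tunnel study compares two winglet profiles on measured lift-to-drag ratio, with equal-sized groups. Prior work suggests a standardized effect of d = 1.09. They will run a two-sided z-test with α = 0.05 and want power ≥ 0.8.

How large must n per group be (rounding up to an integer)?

For power 0.8 need Φ(δ − z_{0.025}) = 0.8, so δ = z_{0.025} + z_{0.20} = 1.960 + 0.842 = 2.802.
(Ignoring the negligible lower-tail rejection probability gives the usual closed-form inversion.)
δ = d·√(n/2) ⇒ n = 2(δ/d)² = 2 × (2.802 / 1.09)² = 13.21.
Round up to the next whole unit.

n = 14 per group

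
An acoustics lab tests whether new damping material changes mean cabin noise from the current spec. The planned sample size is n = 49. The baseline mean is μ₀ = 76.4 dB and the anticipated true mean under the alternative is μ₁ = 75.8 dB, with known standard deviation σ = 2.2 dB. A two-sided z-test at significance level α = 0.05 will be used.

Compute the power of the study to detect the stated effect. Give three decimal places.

Power ≈ 0.480

Standardized effect: d = |μ₁ − μ₀| / σ = |75.8 − 76.4| / 2.2 = 0.2727
Noncentrality parameter: δ = d·√n = 0.2727 × √49 = 1.9091
Two-sided α = 0.05 → critical value z_{0.025} = 1.960.
Power = Φ(δ − 1.960) + Φ(−δ − 1.960) = Φ(-0.051) + Φ(-3.869) = 0.4797 + 0.0001 = 0.4798.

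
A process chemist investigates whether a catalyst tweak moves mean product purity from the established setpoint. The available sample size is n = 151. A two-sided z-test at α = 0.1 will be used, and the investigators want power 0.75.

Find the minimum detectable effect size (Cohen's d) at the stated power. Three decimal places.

d ≈ 0.189

Need Φ(δ − 1.645) = 0.75, so δ = 1.645 + 0.674 = 2.319.
(The second rejection-region term Φ(−δ − z_{α/2}) is negligible and dropped.)
δ = d·√n ⇒ d = δ/√n = 2.319/√151 = 0.1887.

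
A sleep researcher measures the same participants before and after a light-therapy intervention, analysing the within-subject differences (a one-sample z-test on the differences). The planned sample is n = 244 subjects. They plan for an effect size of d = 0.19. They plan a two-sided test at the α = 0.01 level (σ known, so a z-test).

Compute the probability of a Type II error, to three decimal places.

β ≈ 0.348

Noncentrality parameter: δ = d·√n = 0.19 × √244 = 2.9679
Two-sided α = 0.01 → critical value z_{0.005} = 2.576.
Power = Φ(δ − 2.576) + Φ(−δ − 2.576) = Φ(0.392) + Φ(-5.544) = 0.6525 + 0.0000 = 0.6525.
Type II error: β = 1 − power = 1 − 0.6525 = 0.3475.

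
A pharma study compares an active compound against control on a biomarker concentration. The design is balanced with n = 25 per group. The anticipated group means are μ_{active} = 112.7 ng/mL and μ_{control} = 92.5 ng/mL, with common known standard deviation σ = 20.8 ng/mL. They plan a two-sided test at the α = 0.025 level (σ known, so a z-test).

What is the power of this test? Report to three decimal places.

Standardized effect: d = |μ_{active} − μ_{control}| / σ = |112.7 − 92.5| / 20.8 = 0.9712
Noncentrality parameter: δ = d·√(n/2) = 0.9712 × √(25/2) = 3.4335
Two-sided α = 0.025 → critical value z_{0.0125} = 2.241.
Power = Φ(δ − 2.241) + Φ(−δ − 2.241) = Φ(1.192) + Φ(-5.675) = 0.8834 + 0.0000 = 0.8834.

Power ≈ 0.883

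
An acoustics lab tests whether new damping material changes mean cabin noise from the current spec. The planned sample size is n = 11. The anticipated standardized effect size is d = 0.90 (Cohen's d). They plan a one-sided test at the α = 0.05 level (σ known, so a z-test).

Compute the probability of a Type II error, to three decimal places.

β ≈ 0.090

Noncentrality parameter: δ = d·√n = 0.90 × √11 = 2.9850
One-sided α = 0.05 → critical value z_{0.05} = 1.645.
Power = Φ(δ − 1.645) = Φ(1.340) = 0.9099.
Type II error: β = 1 − power = 1 − 0.9099 = 0.0901.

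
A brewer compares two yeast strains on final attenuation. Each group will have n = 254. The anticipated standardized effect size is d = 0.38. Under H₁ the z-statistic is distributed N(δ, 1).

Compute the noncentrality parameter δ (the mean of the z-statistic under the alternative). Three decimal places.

δ ≈ 4.282

δ = d·√(n/2) = 0.38 × √(254/2) = 4.2824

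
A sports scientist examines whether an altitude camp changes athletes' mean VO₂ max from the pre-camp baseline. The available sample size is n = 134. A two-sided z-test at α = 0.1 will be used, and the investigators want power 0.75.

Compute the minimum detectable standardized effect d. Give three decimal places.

d ≈ 0.200

Need Φ(δ − 1.645) = 0.75, so δ = 1.645 + 0.674 = 2.319.
(Lower-tail contribution to power is negligible for δ > 0.)
δ = d·√n ⇒ d = δ/√n = 2.319/√134 = 0.2004.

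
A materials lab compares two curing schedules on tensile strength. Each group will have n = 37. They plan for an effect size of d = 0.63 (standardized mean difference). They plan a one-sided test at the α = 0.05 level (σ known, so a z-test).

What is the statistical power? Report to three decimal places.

Noncentrality parameter: δ = d·√(n/2) = 0.63 × √(37/2) = 2.7097
One-sided α = 0.05 → critical value z_{0.05} = 1.645.
Power = P(Z > 1.645 − δ) = Φ(1.065) = 0.8565.

Power ≈ 0.857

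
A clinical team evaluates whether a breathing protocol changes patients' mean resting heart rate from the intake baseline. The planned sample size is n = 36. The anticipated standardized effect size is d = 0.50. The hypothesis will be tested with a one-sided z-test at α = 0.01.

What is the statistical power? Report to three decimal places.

Noncentrality parameter: δ = d·√n = 0.50 × √36 = 3.0000
Critical value for a one-sided test at α = 0.01: z_α = 2.326.
Power = Φ(δ − 2.326) = Φ(0.674) = 0.7497.

Power ≈ 0.750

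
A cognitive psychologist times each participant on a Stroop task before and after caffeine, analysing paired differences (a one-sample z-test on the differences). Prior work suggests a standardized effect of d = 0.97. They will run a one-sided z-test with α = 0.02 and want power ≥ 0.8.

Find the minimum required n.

n = 9

For power 0.8 need Φ(δ − z_{0.02}) = 0.8, so δ = z_{0.02} + z_{0.20} = 2.054 + 0.842 = 2.895.
δ = d·√n ⇒ n = (δ/d)² = (2.895 / 0.97)² = 8.91.
Round up to the next whole unit.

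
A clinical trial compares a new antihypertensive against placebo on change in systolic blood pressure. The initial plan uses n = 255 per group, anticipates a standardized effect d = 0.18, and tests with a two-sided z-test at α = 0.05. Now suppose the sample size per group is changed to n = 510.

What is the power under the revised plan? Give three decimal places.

With n = 510 per group: δ = d·√(n/2) = 0.18 × √(510/2) = 2.8744. Critical value z_{0.025} = 1.960.
Revised power = Φ(δ − 1.960) + Φ(−δ − 1.960) = Φ(0.914) + Φ(-4.834) = 0.8197 + 0.0000 = 0.8197.

Power ≈ 0.820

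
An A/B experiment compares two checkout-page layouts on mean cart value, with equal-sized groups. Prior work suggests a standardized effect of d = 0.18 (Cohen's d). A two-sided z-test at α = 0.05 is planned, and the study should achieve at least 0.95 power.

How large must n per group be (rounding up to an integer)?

n = 803 per group

Set Φ(δ − 1.960) = 0.95; then δ − 1.960 = Φ⁻¹(0.95) = 1.645, giving δ = 3.605.
(Ignoring the negligible lower-tail rejection probability gives the usual closed-form inversion.)
δ = d·√(n/2) ⇒ n = 2(δ/d)² = 2 × (3.605 / 0.18)² = 802.14.
Round up to the next whole unit.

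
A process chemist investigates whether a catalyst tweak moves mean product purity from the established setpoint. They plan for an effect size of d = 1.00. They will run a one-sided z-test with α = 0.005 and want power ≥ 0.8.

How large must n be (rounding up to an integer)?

Set Φ(δ − 2.576) = 0.8; then δ − 2.576 = Φ⁻¹(0.8) = 0.842, giving δ = 3.417.
δ = d·√n ⇒ n = (δ/d)² = (3.417 / 1.00)² = 11.68.
Rounding up, n = 12.

n = 12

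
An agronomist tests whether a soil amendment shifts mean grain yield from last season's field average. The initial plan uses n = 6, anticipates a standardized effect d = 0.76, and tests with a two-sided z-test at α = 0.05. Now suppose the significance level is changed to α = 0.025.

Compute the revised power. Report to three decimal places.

Power ≈ 0.352

δ = d·√n = 0.76 × √6 = 1.8616 (unchanged). New critical value: z_{0.0125} = 2.241.
Revised power = Φ(δ − 2.241) + Φ(−δ − 2.241) = Φ(-0.380) + Φ(-4.103) = 0.3521 + 0.0000 = 0.3521.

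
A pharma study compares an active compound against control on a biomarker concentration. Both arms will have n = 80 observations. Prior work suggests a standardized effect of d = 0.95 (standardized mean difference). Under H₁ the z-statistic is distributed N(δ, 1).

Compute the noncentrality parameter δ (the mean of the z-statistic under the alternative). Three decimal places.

The noncentrality parameter scales effect size by the design's sample-size factor: δ = d·√(n/2) = 0.95 × √(80/2) = 6.0083

δ ≈ 6.008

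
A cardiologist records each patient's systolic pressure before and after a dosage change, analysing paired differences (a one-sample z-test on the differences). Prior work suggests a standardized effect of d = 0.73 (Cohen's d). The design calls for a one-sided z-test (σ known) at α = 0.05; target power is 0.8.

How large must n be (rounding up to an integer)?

For power 0.8 need Φ(δ − z_{0.05}) = 0.8, so δ = z_{0.05} + z_{0.20} = 1.645 + 0.842 = 2.486.
δ = d·√n ⇒ n = (δ/d)² = (2.486 / 0.73)² = 11.60.
Round up to the next whole unit.

n = 12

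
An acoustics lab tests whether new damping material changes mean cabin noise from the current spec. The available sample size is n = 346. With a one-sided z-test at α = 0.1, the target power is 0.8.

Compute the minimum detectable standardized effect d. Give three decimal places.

Required noncentrality: δ = z_{0.1} + z_{0.20} = 1.282 + 0.842 = 2.123.
δ = d·√n ⇒ d = δ/√n = 2.123/√346 = 0.1141.

d ≈ 0.114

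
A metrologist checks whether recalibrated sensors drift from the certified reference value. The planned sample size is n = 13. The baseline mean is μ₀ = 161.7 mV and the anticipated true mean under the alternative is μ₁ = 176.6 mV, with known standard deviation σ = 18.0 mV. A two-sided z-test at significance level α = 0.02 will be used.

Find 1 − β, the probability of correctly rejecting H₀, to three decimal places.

Power ≈ 0.745

Standardized effect: d = |μ₁ − μ₀| / σ = |176.6 − 161.7| / 18.0 = 0.8278
Noncentrality parameter: δ = d·√n = 0.8278 × √13 = 2.9846
Two-sided α = 0.02 → critical value z_{0.01} = 2.326.
Power = Φ(δ − 2.326) + Φ(−δ − 2.326) = Φ(0.658) + Φ(-5.311) = 0.7448 + 0.0000 = 0.7448.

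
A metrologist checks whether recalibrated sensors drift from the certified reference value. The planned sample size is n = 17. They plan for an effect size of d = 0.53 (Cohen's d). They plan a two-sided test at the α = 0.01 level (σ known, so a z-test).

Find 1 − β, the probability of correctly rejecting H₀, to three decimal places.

Power ≈ 0.348

Noncentrality parameter: δ = d·√n = 0.53 × √17 = 2.1852
Critical value for a two-sided test at α = 0.01: z_{α/2} = 2.576.
Power = Φ(δ − 2.576) + Φ(−δ − 2.576) = Φ(-0.391) + Φ(-4.761) = 0.3481 + 0.0000 = 0.3481.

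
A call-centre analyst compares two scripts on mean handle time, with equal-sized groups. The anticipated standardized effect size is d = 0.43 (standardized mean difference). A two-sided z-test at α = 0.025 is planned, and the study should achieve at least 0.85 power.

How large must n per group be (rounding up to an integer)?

Set Φ(δ − 2.241) = 0.85; then δ − 2.241 = Φ⁻¹(0.85) = 1.036, giving δ = 3.278.
(For δ > 0 the lower-tail rejection region contributes negligibly to power, so the one-term inversion is standard.)
δ = d·√(n/2) ⇒ n = 2(δ/d)² = 2 × (3.278 / 0.43)² = 116.22.
Rounding up, n = 117 per group.

n = 117 per group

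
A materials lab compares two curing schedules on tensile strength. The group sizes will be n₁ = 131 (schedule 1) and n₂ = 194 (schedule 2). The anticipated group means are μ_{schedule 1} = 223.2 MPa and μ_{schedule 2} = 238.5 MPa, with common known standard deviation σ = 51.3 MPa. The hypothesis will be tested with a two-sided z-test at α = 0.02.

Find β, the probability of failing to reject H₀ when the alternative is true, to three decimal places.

Standardized effect: d = |μ_{schedule 1} − μ_{schedule 2}| / σ = |223.2 − 238.5| / 51.3 = 0.2982
Noncentrality parameter: δ = d / √(1/n₁ + 1/n₂) = 0.2982 / √(1/131 + 1/194) = 2.6374
Critical value for a two-sided test at α = 0.02: z_{α/2} = 2.326.
Power = Φ(δ − 2.326) + Φ(−δ − 2.326) = Φ(0.311) + Φ(-4.964) = 0.6221 + 0.0000 = 0.6221.
Type II error: β = 1 − power = 1 − 0.6221 = 0.3779.

β ≈ 0.378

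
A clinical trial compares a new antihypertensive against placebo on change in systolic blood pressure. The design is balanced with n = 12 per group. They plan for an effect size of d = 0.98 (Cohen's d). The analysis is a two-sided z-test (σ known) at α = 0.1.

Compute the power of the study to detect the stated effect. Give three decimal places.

Power ≈ 0.775

Noncentrality parameter: λ = d·√(n/2) = 0.98 × √(12/2) = 2.4005
Two-sided α = 0.1 → critical value z_{0.05} = 1.645.
Power = Φ(λ − 1.645) + Φ(−λ − 1.645) = Φ(0.756) + Φ(-4.045) = 0.7751 + 0.0000 = 0.7751.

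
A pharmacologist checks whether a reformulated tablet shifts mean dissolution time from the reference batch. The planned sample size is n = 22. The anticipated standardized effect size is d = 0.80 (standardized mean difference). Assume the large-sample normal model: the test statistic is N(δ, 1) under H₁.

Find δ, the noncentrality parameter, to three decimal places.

The noncentrality parameter scales effect size by the design's sample-size factor: δ = d·√n = 0.80 × √22 = 3.7523

δ ≈ 3.752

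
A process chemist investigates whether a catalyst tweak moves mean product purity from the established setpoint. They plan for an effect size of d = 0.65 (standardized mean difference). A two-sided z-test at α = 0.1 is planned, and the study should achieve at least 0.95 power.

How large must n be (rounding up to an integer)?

n = 26

For power 0.95 need Φ(δ − z_{0.05}) = 0.95, so δ = z_{0.05} + z_{0.05} = 1.645 + 1.645 = 3.290.
(Ignoring the negligible lower-tail rejection probability gives the usual closed-form inversion.)
δ = d·√n ⇒ n = (δ/d)² = (3.290 / 0.65)² = 25.61.
Round up to the next whole unit.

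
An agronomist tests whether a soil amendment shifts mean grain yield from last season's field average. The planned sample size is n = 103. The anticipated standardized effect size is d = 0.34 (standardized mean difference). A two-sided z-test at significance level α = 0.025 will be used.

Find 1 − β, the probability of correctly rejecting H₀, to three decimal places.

Power ≈ 0.887

Noncentrality parameter: λ = d·√n = 0.34 × √103 = 3.4506
Critical value for a two-sided test at α = 0.025: z_{α/2} = 2.241.
Power = Φ(λ − 2.241) + Φ(−λ − 2.241) = Φ(1.209) + Φ(-5.692) = 0.8867 + 0.0000 = 0.8867.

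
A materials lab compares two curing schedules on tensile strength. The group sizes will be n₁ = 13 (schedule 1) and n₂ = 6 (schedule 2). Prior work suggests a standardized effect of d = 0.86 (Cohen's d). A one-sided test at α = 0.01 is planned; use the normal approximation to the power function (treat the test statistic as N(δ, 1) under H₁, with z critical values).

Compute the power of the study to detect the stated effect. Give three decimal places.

Noncentrality parameter: δ = d / √(1/n₁ + 1/n₂) = 0.86 / √(1/13 + 1/6) = 1.7425
Critical value for a one-sided test at α = 0.01: z_α = 2.326.
Power = Φ(δ − 2.326) = Φ(-0.584) = 0.2797.

Power ≈ 0.280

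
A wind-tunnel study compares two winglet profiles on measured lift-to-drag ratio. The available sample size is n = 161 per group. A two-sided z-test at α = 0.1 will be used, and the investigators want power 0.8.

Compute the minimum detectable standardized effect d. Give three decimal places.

d ≈ 0.277

Required noncentrality: δ = z_{0.05} + z_{0.20} = 1.645 + 0.842 = 2.486.
(The second rejection-region term Φ(−δ − z_{α/2}) is negligible and dropped.)
δ = d·√(n/2) ⇒ d = δ/√(n/2) = 2.486/√(161/2) = 0.2771.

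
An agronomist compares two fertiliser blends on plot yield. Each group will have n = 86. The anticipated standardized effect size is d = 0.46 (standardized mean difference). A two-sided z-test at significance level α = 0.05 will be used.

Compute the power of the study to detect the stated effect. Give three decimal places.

Noncentrality parameter: δ = d·√(n/2) = 0.46 × √(86/2) = 3.0164
Two-sided α = 0.05 → critical value z_{0.025} = 1.960.
Power = Φ(δ − 1.960) + Φ(−δ − 1.960) = Φ(1.056) + Φ(-4.976) = 0.8546 + 0.0000 = 0.8546.

Power ≈ 0.855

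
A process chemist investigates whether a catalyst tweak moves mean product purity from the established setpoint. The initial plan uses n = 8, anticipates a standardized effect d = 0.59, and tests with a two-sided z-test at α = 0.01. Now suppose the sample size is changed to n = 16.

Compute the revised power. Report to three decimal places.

With n = 16: δ = d·√n = 0.59 × √16 = 2.3600. Critical value z_{0.005} = 2.576.
Revised power = Φ(δ − 2.576) + Φ(−δ − 2.576) = Φ(-0.216) + Φ(-4.936) = 0.4146 + 0.0000 = 0.4146.

Power ≈ 0.415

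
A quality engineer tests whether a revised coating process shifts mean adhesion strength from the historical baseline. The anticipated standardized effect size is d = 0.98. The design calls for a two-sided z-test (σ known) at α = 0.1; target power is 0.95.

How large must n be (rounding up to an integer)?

n = 12

For power 0.95 need Φ(δ − z_{0.05}) = 0.95, so δ = z_{0.05} + z_{0.05} = 1.645 + 1.645 = 3.290.
(Ignoring the negligible lower-tail rejection probability gives the usual closed-form inversion.)
δ = d·√n ⇒ n = (δ/d)² = (3.290 / 0.98)² = 11.27.
Rounding up, n = 12.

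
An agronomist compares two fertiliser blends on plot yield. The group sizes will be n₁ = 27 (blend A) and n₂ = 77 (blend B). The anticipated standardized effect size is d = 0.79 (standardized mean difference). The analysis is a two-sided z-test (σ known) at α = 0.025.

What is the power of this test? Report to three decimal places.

Noncentrality parameter: λ = d / √(1/n₁ + 1/n₂) = 0.79 / √(1/27 + 1/77) = 3.5321
Critical value for a two-sided test at α = 0.025: z_{α/2} = 2.241.
Power = Φ(λ − 2.241) + Φ(−λ − 2.241) = Φ(1.291) + Φ(-5.774) = 0.9016 + 0.0000 = 0.9016.

Power ≈ 0.902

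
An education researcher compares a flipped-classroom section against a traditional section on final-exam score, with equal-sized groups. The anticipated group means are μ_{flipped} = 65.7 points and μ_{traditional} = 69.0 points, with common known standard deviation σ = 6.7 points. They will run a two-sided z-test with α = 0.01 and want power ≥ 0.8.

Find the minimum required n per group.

n = 97 per group

Standardized effect: d = |μ_{flipped} − μ_{traditional}| / σ = |65.7 − 69.0| / 6.7 = 0.4925
For power 0.8 need Φ(δ − z_{0.005}) = 0.8, so δ = z_{0.005} + z_{0.20} = 2.576 + 0.842 = 3.417.
(The Φ(−δ − z_{α/2}) term is vanishingly small for δ > 0 and is dropped in the standard sample-size formula.)
δ = d·√(n/2) ⇒ n = 2(δ/d)² = 2 × (3.417 / 0.4925)² = 96.28.
Rounding up, n = 97 per group.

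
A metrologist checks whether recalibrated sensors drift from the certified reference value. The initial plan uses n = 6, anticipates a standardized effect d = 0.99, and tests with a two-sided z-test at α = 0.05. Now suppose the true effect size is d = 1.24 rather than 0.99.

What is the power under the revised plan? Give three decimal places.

With d = 1.24: δ = d·√n = 1.24 × √6 = 3.0374. Critical value z_{0.025} = 1.960.
Revised power = Φ(δ − 1.960) + Φ(−δ − 1.960) = Φ(1.077) + Φ(-4.997) = 0.8593 + 0.0000 = 0.8594.

Power ≈ 0.859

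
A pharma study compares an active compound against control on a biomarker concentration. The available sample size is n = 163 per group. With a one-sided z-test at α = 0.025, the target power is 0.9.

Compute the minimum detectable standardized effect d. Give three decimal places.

Need Φ(δ − 1.960) = 0.9, so δ = 1.960 + 1.282 = 3.242.
δ = d·√(n/2) ⇒ d = δ/√(n/2) = 3.242/√(163/2) = 0.3591.

d ≈ 0.359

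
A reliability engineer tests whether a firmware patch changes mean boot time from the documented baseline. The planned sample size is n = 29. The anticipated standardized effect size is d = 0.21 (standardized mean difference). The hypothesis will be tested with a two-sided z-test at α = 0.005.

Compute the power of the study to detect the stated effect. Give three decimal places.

Noncentrality parameter: δ = d·√n = 0.21 × √29 = 1.1309
Two-sided α = 0.005 → critical value z_{0.0025} = 2.807.
Power = Φ(δ − 2.807) + Φ(−δ − 2.807) = Φ(-1.676) + Φ(-3.938) = 0.0469 + 0.0000 = 0.0469.

Power ≈ 0.047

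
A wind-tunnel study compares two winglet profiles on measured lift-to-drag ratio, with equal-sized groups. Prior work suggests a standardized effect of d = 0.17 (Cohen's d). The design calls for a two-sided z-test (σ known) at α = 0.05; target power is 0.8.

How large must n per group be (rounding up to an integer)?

For power 0.8 need Φ(δ − z_{0.025}) = 0.8, so δ = z_{0.025} + z_{0.20} = 1.960 + 0.842 = 2.802.
(For δ > 0 the lower-tail rejection region contributes negligibly to power, so the one-term inversion is standard.)
δ = d·√(n/2) ⇒ n = 2(δ/d)² = 2 × (2.802 / 0.17)² = 543.18.
Rounding up, n = 544 per group.

n = 544 per group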